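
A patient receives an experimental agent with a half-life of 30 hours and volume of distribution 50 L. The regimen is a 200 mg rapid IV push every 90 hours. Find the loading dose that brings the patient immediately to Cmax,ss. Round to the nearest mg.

f = (1/2)^(90/30) ≈ 0.125000; accumulation ratio R = 1/(1−f) ≈ 1.14286.
Loading dose to hit Cmax,ss on first dose: D_load = D_maint·R ≈ 200 × 1.14286 ≈ 228.57 mg.

229 mg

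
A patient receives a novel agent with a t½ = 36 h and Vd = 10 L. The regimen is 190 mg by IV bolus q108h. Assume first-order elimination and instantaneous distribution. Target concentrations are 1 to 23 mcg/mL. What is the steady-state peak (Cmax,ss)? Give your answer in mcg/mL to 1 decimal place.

21.7 mcg/mL

The dosing interval is 3 half-lives, so f = 2^(−3) = 0.125.
Accumulation ratio R = 1/(1 − f) = 1/0.875 = 8/7.
Single-dose peak C₀ = D/Vd = 190/10 = 19 mcg/mL.
Steady-state peak Cmax,ss = C₀·R = 19 × 8/7 ≈ 21.714 mcg/mL.
Peak 21.7 mcg/mL vs MTC 23 mcg/mL: below toxic threshold.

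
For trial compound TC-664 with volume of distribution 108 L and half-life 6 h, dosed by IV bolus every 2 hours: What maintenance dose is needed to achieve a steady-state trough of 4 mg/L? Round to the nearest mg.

112 mg

τ/t½ = 2/6 ≈ 0.33333, so f = (1/2)^(2/6) ≈ 0.793701.
Cmin,ss = (D/Vd)·f/(1−f), so D = Cmin,ss·Vd·(1−f)/f.
D = 4 × 108 × (1−f)/f ≈ 4 × 108 × 0.25992 ≈ 112.29 mg.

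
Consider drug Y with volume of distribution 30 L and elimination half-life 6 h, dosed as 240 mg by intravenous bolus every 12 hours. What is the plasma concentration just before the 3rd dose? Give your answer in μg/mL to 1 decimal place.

2.5 μg/mL

f = (1/2)^(τ/t½) = (1/2)^(12/6) ≈ 0.2500.
C₀ = D/Vd = 240/30 ≈ 8.000 μg/mL.
Before the 3rd dose, 2 doses have been given. Superposition: Cmin = C₀·(f + f²).
≈ 8.000 × (0.2500 + 0.0625) ≈ 8.000 × 0.3125 ≈ 2.500 μg/mL.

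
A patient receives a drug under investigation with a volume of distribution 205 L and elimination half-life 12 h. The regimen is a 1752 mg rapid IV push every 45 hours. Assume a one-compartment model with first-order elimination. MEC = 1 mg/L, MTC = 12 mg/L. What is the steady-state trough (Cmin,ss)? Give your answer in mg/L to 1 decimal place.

0.7 mg/L

k = ln2/t½ = ln2/12 ≈ 0.057762 h⁻¹; fraction remaining f = e^(−kτ) = e^(−0.057762×45) ≈ 0.0743.
Accumulation ratio R = 1/(1 − f) ≈ 1/0.9257 ≈ 1.0803.
Single-dose peak C₀ = D/Vd = 1752/205 ≈ 8.546 mg/L.
Cmax,ss = C₀/(1 − f) ≈ 8.546/0.9257 ≈ 9.232 mg/L.
One interval later, Cmin,ss = Cmax,ss·e^(−kτ) ≈ 9.232 × 0.0743 ≈ 0.686 mg/L.
Trough 0.7 mg/L vs MEC 1 mg/L: subtherapeutic.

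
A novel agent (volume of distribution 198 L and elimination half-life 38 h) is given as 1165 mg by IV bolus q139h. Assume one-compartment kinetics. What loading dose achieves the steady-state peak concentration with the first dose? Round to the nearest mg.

f = (1/2)^(139/38) ≈ 0.079225; accumulation ratio R = 1/(1−f) ≈ 1.08604.
Loading dose to hit Cmax,ss on first dose: D_load = D_maint·R ≈ 1165 × 1.08604 ≈ 1265.24 mg.

1265 mg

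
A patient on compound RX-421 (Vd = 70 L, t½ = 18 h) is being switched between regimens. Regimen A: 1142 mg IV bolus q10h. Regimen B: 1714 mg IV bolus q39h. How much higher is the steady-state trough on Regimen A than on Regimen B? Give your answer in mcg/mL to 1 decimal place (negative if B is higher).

27.7 mcg/mL

Regimen A: f = (1/2)^(10/18) ≈ 0.6804; Cmin,ss = (1142/70)·f/(1−f) ≈ 34.732 mcg/mL.
Regimen B: f = (1/2)^(39/18) ≈ 0.2227; Cmin,ss = (1714/70)·f/(1−f) ≈ 7.015 mcg/mL.
Difference ≈ 34.732 − 7.015 ≈ 27.717 mcg/mL.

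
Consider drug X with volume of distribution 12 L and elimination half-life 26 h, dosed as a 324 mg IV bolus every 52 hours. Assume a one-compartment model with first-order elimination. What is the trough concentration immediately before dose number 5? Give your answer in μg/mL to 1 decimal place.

f = (1/2)^(τ/t½) = (1/2)^(52/26) ≈ 0.2500.
C₀ = D/Vd = 324/12 ≈ 27.000 μg/mL.
Before the 5th dose, 4 doses have been given. Superposition: Cmin = C₀·(f + f² + … + f^4).
≈ 27.000 × (0.2500 + 0.0625 + 0.0156 + 0.0039) ≈ 27.000 × 0.3320 ≈ 8.964 μg/mL.

9.0 μg/mL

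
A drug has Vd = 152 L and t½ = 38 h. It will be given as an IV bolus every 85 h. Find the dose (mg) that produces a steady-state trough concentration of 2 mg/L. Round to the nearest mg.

τ/t½ = 85/38 ≈ 2.2368, so f = (1/2)^(85/38) ≈ 0.212150.
Cmin,ss = (D/Vd)·f/(1−f), so D = Cmin,ss·Vd·(1−f)/f.
D = 2 × 152 × (1−f)/f ≈ 2 × 152 × 3.71365 ≈ 1128.95 mg.

1129 mg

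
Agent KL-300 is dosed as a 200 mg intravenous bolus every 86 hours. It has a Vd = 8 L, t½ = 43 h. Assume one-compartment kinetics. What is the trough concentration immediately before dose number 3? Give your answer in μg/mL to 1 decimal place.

7.8 μg/mL

f = (1/2)^(τ/t½) = (1/2)^(86/43) ≈ 0.2500.
C₀ = D/Vd = 200/8 ≈ 25.000 μg/mL.
Before the 3rd dose, 2 doses have been given. Superposition: Cmin = C₀·(f + f²).
≈ 25.000 × (0.2500 + 0.0625) ≈ 25.000 × 0.3125 ≈ 7.812 μg/mL.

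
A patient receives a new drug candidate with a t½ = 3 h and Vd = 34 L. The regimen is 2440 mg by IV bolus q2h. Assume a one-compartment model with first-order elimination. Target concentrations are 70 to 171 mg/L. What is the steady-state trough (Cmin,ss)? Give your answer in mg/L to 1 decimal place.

τ/t½ = 2/3 ≈ 0.66667, so fraction remaining f = (1/2)^(2/3) ≈ 0.6300.
Single-dose peak C₀ = D/Vd = 2440/34 ≈ 71.765 mg/L.
Steady-state trough Cmin,ss = C₀·f/(1−f) ≈ 71.765 × 0.6300/0.3700 ≈ 122.194 mg/L.
Trough 122.2 mg/L vs MEC 70 mg/L: adequate.

122.2 mg/L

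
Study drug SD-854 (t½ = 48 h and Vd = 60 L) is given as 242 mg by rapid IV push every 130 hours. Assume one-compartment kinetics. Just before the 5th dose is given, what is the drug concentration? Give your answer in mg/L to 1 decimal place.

f = (1/2)^(τ/t½) = (1/2)^(130/48) ≈ 0.1530.
C₀ = D/Vd = 242/60 ≈ 4.033 mg/L.
Before the 5th dose, 4 doses have been given. Superposition: Cmin = C₀·(f + f² + … + f^4).
≈ 4.033 × (0.1530 + 0.0234 + 0.0036 + 0.0005) ≈ 4.033 × 0.1805 ≈ 0.728 mg/L.

0.7 mg/L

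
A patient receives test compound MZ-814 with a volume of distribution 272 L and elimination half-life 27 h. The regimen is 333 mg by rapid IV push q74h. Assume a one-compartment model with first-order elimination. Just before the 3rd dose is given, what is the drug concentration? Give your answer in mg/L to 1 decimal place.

f = (1/2)^(τ/t½) = (1/2)^(74/27) ≈ 0.1496.
C₀ = D/Vd = 333/272 ≈ 1.224 mg/L.
Before the 3rd dose, 2 doses have been given. Superposition: Cmin = C₀·(f + f²).
≈ 1.224 × (0.1496 + 0.0224) ≈ 1.224 × 0.1720 ≈ 0.211 mg/L.

0.2 mg/L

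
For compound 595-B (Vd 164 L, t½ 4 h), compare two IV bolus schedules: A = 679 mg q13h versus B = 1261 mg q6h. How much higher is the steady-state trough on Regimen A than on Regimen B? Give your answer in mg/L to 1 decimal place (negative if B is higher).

-3.7 mg/L

Regimen A: f = (1/2)^(13/4) ≈ 0.1051; Cmin,ss = (679/164)·f/(1−f) ≈ 0.486 mg/L.
Regimen B: f = (1/2)^(6/4) ≈ 0.3536; Cmin,ss = (1261/164)·f/(1−f) ≈ 4.206 mg/L.
Difference ≈ 0.486 − 4.206 ≈ -3.720 mg/L.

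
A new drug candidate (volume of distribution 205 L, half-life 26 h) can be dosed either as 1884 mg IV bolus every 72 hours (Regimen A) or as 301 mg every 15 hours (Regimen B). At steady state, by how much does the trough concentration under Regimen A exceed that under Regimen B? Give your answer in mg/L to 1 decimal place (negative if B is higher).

Regimen A: f = (1/2)^(72/26) ≈ 0.1467; Cmin,ss = (1884/205)·f/(1−f) ≈ 1.580 mg/L.
Regimen B: f = (1/2)^(15/26) ≈ 0.6704; Cmin,ss = (301/205)·f/(1−f) ≈ 2.986 mg/L.
Difference ≈ 1.580 − 2.986 ≈ -1.406 mg/L.

-1.4 mg/L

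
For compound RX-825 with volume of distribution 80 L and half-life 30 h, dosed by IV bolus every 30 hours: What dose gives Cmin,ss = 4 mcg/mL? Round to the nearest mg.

τ/t½ = 30/30 ≈ 1, so f = (1/2)^(30/30) ≈ 0.500000.
Cmin,ss = (D/Vd)·f/(1−f), so D = Cmin,ss·Vd·(1−f)/f.
D = 4 × 80 × (1−f)/f ≈ 4 × 80 × 1.00000 ≈ 320.00 mg.

320 mg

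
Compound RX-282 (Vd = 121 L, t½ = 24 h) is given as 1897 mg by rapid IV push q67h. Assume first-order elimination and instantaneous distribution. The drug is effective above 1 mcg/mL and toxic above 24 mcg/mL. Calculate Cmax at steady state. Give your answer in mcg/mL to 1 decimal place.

τ/t½ = 67/24 ≈ 2.7917, so fraction remaining f = (1/2)^(67/24) ≈ 0.1444.
At steady state, accumulation factor R = 1/(1 − e^(−kτ)) ≈ 1.1688.
Each bolus raises the concentration by D/Vd = 1897/121 ≈ 15.678 mcg/mL.
Steady-state peak Cmax,ss = C₀·R ≈ 15.678 × 1.1688 ≈ 18.324 mcg/mL.
Peak 18.3 mcg/mL vs MTC 24 mcg/mL: below toxic threshold.

18.3 mcg/mL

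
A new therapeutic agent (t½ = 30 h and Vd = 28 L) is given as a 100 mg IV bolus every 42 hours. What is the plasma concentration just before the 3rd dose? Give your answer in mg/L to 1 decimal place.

1.9 mg/L

f = (1/2)^(τ/t½) = (1/2)^(42/30) ≈ 0.3789.
C₀ = D/Vd = 100/28 ≈ 3.571 mg/L.
Before the 3rd dose, 2 doses have been given. Superposition: Cmin = C₀·(f + f²).
≈ 3.571 × (0.3789 + 0.1436) ≈ 3.571 × 0.5225 ≈ 1.866 mg/L.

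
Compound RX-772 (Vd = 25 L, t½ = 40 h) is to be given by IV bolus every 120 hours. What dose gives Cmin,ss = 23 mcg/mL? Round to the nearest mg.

4025 mg

τ/t½ = 120/40 ≈ 3, so f = (1/2)^(120/40) ≈ 0.125000.
Cmin,ss = (D/Vd)·f/(1−f), so D = Cmin,ss·Vd·(1−f)/f.
D = 23 × 25 × (1−f)/f ≈ 23 × 25 × 7.00000 ≈ 4025.00 mg.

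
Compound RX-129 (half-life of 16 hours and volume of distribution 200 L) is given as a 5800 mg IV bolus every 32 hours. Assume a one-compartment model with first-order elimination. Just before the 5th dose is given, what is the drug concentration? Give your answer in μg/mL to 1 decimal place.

f = (1/2)^(τ/t½) = (1/2)^(32/16) ≈ 0.2500.
C₀ = D/Vd = 5800/200 ≈ 29.000 μg/mL.
Before the 5th dose, 4 doses have been given. Superposition: Cmin = C₀·(f + f² + … + f^4).
≈ 29.000 × (0.2500 + 0.0625 + 0.0156 + 0.0039) ≈ 29.000 × 0.3320 ≈ 9.628 μg/mL.

9.6 μg/mL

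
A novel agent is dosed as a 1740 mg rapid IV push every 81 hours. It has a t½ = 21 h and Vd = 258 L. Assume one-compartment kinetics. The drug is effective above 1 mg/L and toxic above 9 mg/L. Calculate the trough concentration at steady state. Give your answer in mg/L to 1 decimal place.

0.5 mg/L

Over one 81-h interval, 81/21 ≈ 3.8571 half-lives elapse, leaving f ≈ 0.0690 of each dose.
Accumulation ratio R = 1/(1 − f) ≈ 1/0.9310 ≈ 1.0741.
Single-dose peak C₀ = D/Vd = 1740/258 ≈ 6.744 mg/L.
Cmax,ss = C₀/(1 − f) ≈ 6.744/0.9310 ≈ 7.244 mg/L.
Steady-state trough Cmin,ss = Cmax,ss·f ≈ 7.244 × 0.0690 ≈ 0.500 mg/L.
Trough 0.5 mg/L vs MEC 1 mg/L: subtherapeutic.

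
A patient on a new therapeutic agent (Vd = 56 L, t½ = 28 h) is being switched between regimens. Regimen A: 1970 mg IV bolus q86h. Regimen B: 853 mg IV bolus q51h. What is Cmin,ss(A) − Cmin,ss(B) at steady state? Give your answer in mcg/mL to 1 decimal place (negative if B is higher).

-1.3 mcg/mL

Regimen A: f = (1/2)^(86/28) ≈ 0.1190; Cmin,ss = (1970/56)·f/(1−f) ≈ 4.752 mcg/mL.
Regimen B: f = (1/2)^(51/28) ≈ 0.2829; Cmin,ss = (853/56)·f/(1−f) ≈ 6.009 mcg/mL.
Difference ≈ 4.752 − 6.009 ≈ -1.257 mcg/mL.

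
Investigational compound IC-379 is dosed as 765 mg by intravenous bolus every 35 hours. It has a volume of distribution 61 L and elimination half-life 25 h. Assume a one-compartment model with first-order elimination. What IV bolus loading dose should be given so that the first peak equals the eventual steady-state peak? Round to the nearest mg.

f = (1/2)^(35/25) ≈ 0.378929; accumulation ratio R = 1/(1−f) ≈ 1.61012.
Loading dose to hit Cmax,ss on first dose: D_load = D_maint·R ≈ 765 × 1.61012 ≈ 1231.74 mg.

1232 mg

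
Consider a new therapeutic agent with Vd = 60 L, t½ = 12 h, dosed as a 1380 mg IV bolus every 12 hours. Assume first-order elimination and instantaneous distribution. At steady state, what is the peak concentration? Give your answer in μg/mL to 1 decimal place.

46.0 μg/mL

The dosing interval is 1 half-life, so f = 2^(−1) = 0.5.
At steady state, R = 1/(1 − 0.5) = 2/1.
Single-dose peak C₀ = D/Vd = 1380/60 = 23 μg/mL.
Steady-state peak Cmax,ss = C₀·R = 23 × 2/1 ≈ 46.000 μg/mL.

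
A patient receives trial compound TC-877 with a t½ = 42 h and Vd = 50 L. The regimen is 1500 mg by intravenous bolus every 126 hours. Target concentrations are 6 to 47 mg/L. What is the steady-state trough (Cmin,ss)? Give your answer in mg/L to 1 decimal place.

The dosing interval is 3 half-lives, so f = 2^(−3) = 0.125.
Accumulation ratio R = 1/(1 − f) = 1/0.875 = 8/7.
Single-dose peak C₀ = D/Vd = 1500/50 = 30 mg/L.
Steady-state peak Cmax,ss = C₀·R = 30 × 8/7 ≈ 34.286 mg/L.
Steady-state trough Cmin,ss = Cmax,ss·f ≈ 34.286 × 0.125 ≈ 4.286 mg/L.
Trough 4.3 mg/L vs MEC 6 mg/L: subtherapeutic.

4.3 mg/L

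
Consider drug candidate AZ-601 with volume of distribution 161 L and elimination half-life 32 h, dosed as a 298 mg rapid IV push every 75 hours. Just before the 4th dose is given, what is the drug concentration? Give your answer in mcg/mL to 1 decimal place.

0.5 mcg/mL

f = (1/2)^(τ/t½) = (1/2)^(75/32) ≈ 0.1970.
C₀ = D/Vd = 298/161 ≈ 1.851 mcg/mL.
Before the 4th dose, 3 doses have been given. Superposition: Cmin = C₀·(f + f² + … + f^3).
≈ 1.851 × (0.1970 + 0.0388 + 0.0076) ≈ 1.851 × 0.2434 ≈ 0.451 mcg/mL.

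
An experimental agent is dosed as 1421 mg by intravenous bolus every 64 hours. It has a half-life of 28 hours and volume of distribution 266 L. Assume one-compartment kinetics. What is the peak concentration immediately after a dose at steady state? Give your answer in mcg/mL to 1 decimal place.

6.7 mcg/mL

k = ln2/t½ = ln2/28 ≈ 0.024755 h⁻¹; fraction remaining f = e^(−kτ) = e^(−0.024755×64) ≈ 0.2051.
Accumulation ratio R = 1/(1 − f) ≈ 1/0.7949 ≈ 1.2580.
Single-dose peak C₀ = D/Vd = 1421/266 ≈ 5.342 mcg/mL.
Cmax,ss = C₀/(1 − f) ≈ 5.342/0.7949 ≈ 6.720 mcg/mL.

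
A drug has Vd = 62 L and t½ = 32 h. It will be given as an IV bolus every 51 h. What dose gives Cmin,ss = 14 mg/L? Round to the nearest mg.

1752 mg

τ/t½ = 51/32 ≈ 1.5938, so f = (1/2)^(51/32) ≈ 0.331309.
Cmin,ss = (D/Vd)·f/(1−f), so D = Cmin,ss·Vd·(1−f)/f.
D = 14 × 62 × (1−f)/f ≈ 14 × 62 × 2.01833 ≈ 1751.91 mg.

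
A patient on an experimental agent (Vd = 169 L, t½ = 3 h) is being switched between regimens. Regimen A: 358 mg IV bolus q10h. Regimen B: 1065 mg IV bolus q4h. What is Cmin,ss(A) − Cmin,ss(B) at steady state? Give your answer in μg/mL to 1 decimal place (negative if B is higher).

-3.9 μg/mL

Regimen A: f = (1/2)^(10/3) ≈ 0.0992; Cmin,ss = (358/169)·f/(1−f) ≈ 0.233 μg/mL.
Regimen B: f = (1/2)^(4/3) ≈ 0.3969; Cmin,ss = (1065/169)·f/(1−f) ≈ 4.147 μg/mL.
Difference ≈ 0.233 − 4.147 ≈ -3.914 μg/mL.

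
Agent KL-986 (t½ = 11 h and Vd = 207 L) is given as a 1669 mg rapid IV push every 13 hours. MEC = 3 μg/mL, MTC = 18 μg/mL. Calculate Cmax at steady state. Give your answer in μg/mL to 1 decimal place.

τ/t½ = 13/11 ≈ 1.1818, so fraction remaining f = (1/2)^(13/11) ≈ 0.4408.
At steady state, accumulation factor R = 1/(1 − e^(−kτ)) ≈ 1.7883.
Each bolus raises the concentration by D/Vd = 1669/207 ≈ 8.063 μg/mL.
Steady-state peak Cmax,ss = C₀·R ≈ 8.063 × 1.7883 ≈ 14.419 μg/mL.
Peak 14.4 μg/mL vs MTC 18 μg/mL: below toxic threshold.

14.4 μg/mL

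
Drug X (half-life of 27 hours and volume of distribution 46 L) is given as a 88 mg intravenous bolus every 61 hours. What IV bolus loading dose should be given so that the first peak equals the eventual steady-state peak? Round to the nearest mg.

f = (1/2)^(61/27) ≈ 0.208879; accumulation ratio R = 1/(1−f) ≈ 1.26403.
Loading dose to hit Cmax,ss on first dose: D_load = D_maint·R ≈ 88 × 1.26403 ≈ 111.23 mg.

111 mg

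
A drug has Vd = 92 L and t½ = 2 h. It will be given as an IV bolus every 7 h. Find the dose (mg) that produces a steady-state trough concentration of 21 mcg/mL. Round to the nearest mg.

19926 mg

τ/t½ = 7/2 ≈ 3.5, so f = (1/2)^(7/2) ≈ 0.088388.
Cmin,ss = (D/Vd)·f/(1−f), so D = Cmin,ss·Vd·(1−f)/f.
D = 21 × 92 × (1−f)/f ≈ 21 × 92 × 10.31375 ≈ 19926.17 mg.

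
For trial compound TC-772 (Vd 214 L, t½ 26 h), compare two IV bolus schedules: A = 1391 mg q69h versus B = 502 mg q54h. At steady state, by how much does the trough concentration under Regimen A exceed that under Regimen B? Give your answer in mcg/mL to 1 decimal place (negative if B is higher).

0.5 mcg/mL

Regimen A: f = (1/2)^(69/26) ≈ 0.1589; Cmin,ss = (1391/214)·f/(1−f) ≈ 1.228 mcg/mL.
Regimen B: f = (1/2)^(54/26) ≈ 0.2370; Cmin,ss = (502/214)·f/(1−f) ≈ 0.729 mcg/mL.
Difference ≈ 1.228 − 0.729 ≈ 0.499 mcg/mL.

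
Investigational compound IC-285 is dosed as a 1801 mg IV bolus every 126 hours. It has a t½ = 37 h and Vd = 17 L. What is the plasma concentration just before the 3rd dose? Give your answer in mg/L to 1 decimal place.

10.9 mg/L

f = (1/2)^(τ/t½) = (1/2)^(126/37) ≈ 0.0944.
C₀ = D/Vd = 1801/17 ≈ 105.941 mg/L.
Before the 3rd dose, 2 doses have been given. Superposition: Cmin = C₀·(f + f²).
≈ 105.941 × (0.0944 + 0.0089) ≈ 105.941 × 0.1033 ≈ 10.944 mg/L.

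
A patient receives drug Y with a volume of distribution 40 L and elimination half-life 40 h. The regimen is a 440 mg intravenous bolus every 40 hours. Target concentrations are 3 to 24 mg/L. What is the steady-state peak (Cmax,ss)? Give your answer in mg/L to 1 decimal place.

22.0 mg/L

The dosing interval is 1 half-life, so f = 2^(−1) = 0.5.
Accumulation ratio R = 1/(1 − f) = 1/0.5 = 2/1.
Single-dose peak C₀ = D/Vd = 440/40 = 11 mg/L.
Steady-state peak Cmax,ss = C₀·R = 11 × 2/1 ≈ 22.000 mg/L.
Peak 22.0 mg/L vs MTC 24 mg/L: below toxic threshold.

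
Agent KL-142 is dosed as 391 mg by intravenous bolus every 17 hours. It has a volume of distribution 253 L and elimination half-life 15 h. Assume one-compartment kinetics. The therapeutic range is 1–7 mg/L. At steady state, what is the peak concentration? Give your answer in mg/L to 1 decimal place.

2.8 mg/L

Over one 17-h interval, 17/15 ≈ 1.1333 half-lives elapse, leaving f ≈ 0.4559 of each dose.
At steady state, accumulation factor R = 1/(1 − e^(−kτ)) ≈ 1.8379.
Each bolus raises the concentration by D/Vd = 391/253 ≈ 1.545 mg/L.
Steady-state peak Cmax,ss = C₀·R ≈ 1.545 × 1.8379 ≈ 2.840 mg/L.
Peak 2.8 mg/L vs MTC 7 mg/L: below toxic threshold.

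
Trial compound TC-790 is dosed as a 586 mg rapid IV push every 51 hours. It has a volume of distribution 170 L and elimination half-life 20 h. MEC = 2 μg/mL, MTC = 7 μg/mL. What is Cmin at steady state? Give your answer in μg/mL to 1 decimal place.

0.7 μg/mL

k = ln2/t½ = ln2/20 ≈ 0.034657 h⁻¹; fraction remaining f = e^(−kτ) = e^(−0.034657×51) ≈ 0.1708.
At steady state, accumulation factor R = 1/(1 − e^(−kτ)) ≈ 1.2060.
Each bolus raises the concentration by D/Vd = 586/170 ≈ 3.447 μg/mL.
Cmax,ss = C₀/(1 − f) ≈ 3.447/0.8292 ≈ 4.157 μg/mL.
One interval later, Cmin,ss = Cmax,ss·e^(−kτ) ≈ 4.157 × 0.1708 ≈ 0.710 μg/mL.
Trough 0.7 μg/mL vs MEC 2 μg/mL: subtherapeutic.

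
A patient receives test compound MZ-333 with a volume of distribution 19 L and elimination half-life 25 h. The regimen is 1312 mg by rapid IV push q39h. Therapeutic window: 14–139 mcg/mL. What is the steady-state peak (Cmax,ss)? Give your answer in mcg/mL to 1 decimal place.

τ/t½ = 39/25 ≈ 1.56, so fraction remaining f = (1/2)^(39/25) ≈ 0.3392.
Accumulation ratio R = 1/(1 − f) ≈ 1/0.6608 ≈ 1.5133.
Single-dose peak C₀ = D/Vd = 1312/19 ≈ 69.053 mcg/mL.
Steady-state peak Cmax,ss = C₀·R ≈ 69.053 × 1.5133 ≈ 104.498 mcg/mL.
Peak 104.5 mcg/mL vs MTC 139 mcg/mL: below toxic threshold.

104.5 mcg/mL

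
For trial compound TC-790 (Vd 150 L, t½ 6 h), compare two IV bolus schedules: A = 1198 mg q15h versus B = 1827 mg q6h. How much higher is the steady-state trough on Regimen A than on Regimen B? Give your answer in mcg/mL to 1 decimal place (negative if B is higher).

-10.5 mcg/mL

Regimen A: f = (1/2)^(15/6) ≈ 0.1768; Cmin,ss = (1198/150)·f/(1−f) ≈ 1.715 mcg/mL.
Regimen B: f = (1/2)^(6/6) ≈ 0.5000; Cmin,ss = (1827/150)·f/(1−f) ≈ 12.180 mcg/mL.
Difference ≈ 1.715 − 12.180 ≈ -10.465 mcg/mL.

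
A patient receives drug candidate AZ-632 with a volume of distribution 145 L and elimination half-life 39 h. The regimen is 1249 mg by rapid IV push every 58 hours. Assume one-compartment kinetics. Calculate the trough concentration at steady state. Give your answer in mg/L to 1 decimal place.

Over one 58-h interval, 58/39 ≈ 1.4872 half-lives elapse, leaving f ≈ 0.3567 of each dose.
Accumulation ratio R = 1/(1 − f) ≈ 1/0.6433 ≈ 1.5545.
Each bolus raises the concentration by D/Vd = 1249/145 ≈ 8.614 mg/L.
Cmax,ss = C₀/(1 − f) ≈ 8.614/0.6433 ≈ 13.390 mg/L.
Steady-state trough Cmin,ss = Cmax,ss·f ≈ 13.390 × 0.3567 ≈ 4.776 mg/L.

4.8 mg/L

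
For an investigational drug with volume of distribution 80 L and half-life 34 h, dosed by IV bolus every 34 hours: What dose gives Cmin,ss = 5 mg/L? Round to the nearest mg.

τ/t½ = 34/34 ≈ 1, so f = (1/2)^(34/34) ≈ 0.500000.
Cmin,ss = (D/Vd)·f/(1−f), so D = Cmin,ss·Vd·(1−f)/f.
D = 5 × 80 × (1−f)/f ≈ 5 × 80 × 1.00000 ≈ 400.00 mg.

400 mg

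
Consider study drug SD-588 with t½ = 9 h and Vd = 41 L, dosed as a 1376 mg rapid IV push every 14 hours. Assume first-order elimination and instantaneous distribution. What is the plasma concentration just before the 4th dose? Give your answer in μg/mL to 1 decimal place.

16.6 μg/mL

f = (1/2)^(τ/t½) = (1/2)^(14/9) ≈ 0.3402.
C₀ = D/Vd = 1376/41 ≈ 33.561 μg/mL.
Before the 4th dose, 3 doses have been given. Superposition: Cmin = C₀·(f + f² + … + f^3).
≈ 33.561 × (0.3402 + 0.1157 + 0.0394) ≈ 33.561 × 0.4953 ≈ 16.623 μg/mL.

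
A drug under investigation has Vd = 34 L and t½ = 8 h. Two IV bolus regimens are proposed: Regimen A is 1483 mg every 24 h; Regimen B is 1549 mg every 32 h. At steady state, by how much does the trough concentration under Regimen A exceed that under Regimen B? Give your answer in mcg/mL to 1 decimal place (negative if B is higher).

Regimen A: f = (1/2)^(24/8) ≈ 0.1250; Cmin,ss = (1483/34)·f/(1−f) ≈ 6.231 mcg/mL.
Regimen B: f = (1/2)^(32/8) ≈ 0.0625; Cmin,ss = (1549/34)·f/(1−f) ≈ 3.037 mcg/mL.
Difference ≈ 6.231 − 3.037 ≈ 3.194 mcg/mL.

3.2 mcg/mL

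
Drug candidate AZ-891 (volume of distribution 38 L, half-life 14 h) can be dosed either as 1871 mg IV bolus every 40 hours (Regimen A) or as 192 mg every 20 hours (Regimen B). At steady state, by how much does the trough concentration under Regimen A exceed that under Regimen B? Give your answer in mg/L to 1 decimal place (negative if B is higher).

Regimen A: f = (1/2)^(40/14) ≈ 0.1380; Cmin,ss = (1871/38)·f/(1−f) ≈ 7.882 mg/L.
Regimen B: f = (1/2)^(20/14) ≈ 0.3715; Cmin,ss = (192/38)·f/(1−f) ≈ 2.987 mg/L.
Difference ≈ 7.882 − 2.987 ≈ 4.895 mg/L.

4.9 mg/L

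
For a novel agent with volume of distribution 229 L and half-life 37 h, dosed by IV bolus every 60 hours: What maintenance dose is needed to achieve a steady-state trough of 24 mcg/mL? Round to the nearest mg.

11416 mg

τ/t½ = 60/37 ≈ 1.6216, so f = (1/2)^(60/37) ≈ 0.324970.
Cmin,ss = (D/Vd)·f/(1−f), so D = Cmin,ss·Vd·(1−f)/f.
D = 24 × 229 × (1−f)/f ≈ 24 × 229 × 2.07721 ≈ 11416.35 mg.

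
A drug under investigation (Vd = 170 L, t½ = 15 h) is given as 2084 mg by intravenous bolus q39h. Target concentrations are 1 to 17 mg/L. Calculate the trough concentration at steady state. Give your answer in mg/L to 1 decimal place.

τ/t½ = 39/15 ≈ 2.6, so fraction remaining f = (1/2)^(39/15) ≈ 0.1649.
Single-dose peak C₀ = D/Vd = 2084/170 ≈ 12.259 mg/L.
Steady-state trough Cmin,ss = C₀·f/(1−f) ≈ 12.259 × 0.1649/0.8351 ≈ 2.421 mg/L.
Trough 2.4 mg/L vs MEC 1 mg/L: adequate.

2.4 mg/L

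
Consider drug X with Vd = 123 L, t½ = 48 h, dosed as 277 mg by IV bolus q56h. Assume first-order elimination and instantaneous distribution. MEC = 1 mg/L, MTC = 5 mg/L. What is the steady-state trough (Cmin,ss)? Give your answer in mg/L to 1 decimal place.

Over one 56-h interval, 56/48 ≈ 1.1667 half-lives elapse, leaving f ≈ 0.4454 of each dose.
At steady state, accumulation factor R = 1/(1 − e^(−kτ)) ≈ 1.8031.
Single-dose peak C₀ = D/Vd = 277/123 ≈ 2.252 mg/L.
Steady-state peak Cmax,ss = C₀·R ≈ 2.252 × 1.8031 ≈ 4.061 mg/L.
One interval later, Cmin,ss = Cmax,ss·e^(−kτ) ≈ 4.061 × 0.4454 ≈ 1.809 mg/L.
Trough 1.8 mg/L vs MEC 1 mg/L: adequate.

1.8 mg/L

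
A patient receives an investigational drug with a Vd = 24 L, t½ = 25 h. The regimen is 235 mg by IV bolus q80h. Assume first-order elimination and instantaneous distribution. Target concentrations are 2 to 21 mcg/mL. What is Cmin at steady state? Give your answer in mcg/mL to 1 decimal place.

τ/t½ = 80/25 ≈ 3.2, so fraction remaining f = (1/2)^(80/25) ≈ 0.1088.
Accumulation ratio R = 1/(1 − f) ≈ 1/0.8912 ≈ 1.1221.
Single-dose peak C₀ = D/Vd = 235/24 ≈ 9.792 mcg/mL.
Steady-state peak Cmax,ss = C₀·R ≈ 9.792 × 1.1221 ≈ 10.988 mcg/mL.
One interval later, Cmin,ss = Cmax,ss·e^(−kτ) ≈ 10.988 × 0.1088 ≈ 1.195 mcg/mL.
Trough 1.2 mcg/mL vs MEC 2 mcg/mL: subtherapeutic.

1.2 mcg/mL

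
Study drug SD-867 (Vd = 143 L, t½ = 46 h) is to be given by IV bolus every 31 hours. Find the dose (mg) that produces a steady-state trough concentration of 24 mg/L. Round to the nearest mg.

τ/t½ = 31/46 ≈ 0.67391, so f = (1/2)^(31/46) ≈ 0.626804.
Cmin,ss = (D/Vd)·f/(1−f), so D = Cmin,ss·Vd·(1−f)/f.
D = 24 × 143 × (1−f)/f ≈ 24 × 143 × 0.59540 ≈ 2043.41 mg.

2043 mg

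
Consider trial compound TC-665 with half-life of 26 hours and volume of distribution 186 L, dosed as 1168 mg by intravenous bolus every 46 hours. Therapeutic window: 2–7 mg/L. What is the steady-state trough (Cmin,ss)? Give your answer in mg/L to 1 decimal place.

Over one 46-h interval, 46/26 ≈ 1.7692 half-lives elapse, leaving f ≈ 0.2934 of each dose.
At steady state, accumulation factor R = 1/(1 − e^(−kτ)) ≈ 1.4152.
Single-dose peak C₀ = D/Vd = 1168/186 ≈ 6.280 mg/L.
Steady-state peak Cmax,ss = C₀·R ≈ 6.280 × 1.4152 ≈ 8.887 mg/L.
Steady-state trough Cmin,ss = Cmax,ss·f ≈ 8.887 × 0.2934 ≈ 2.607 mg/L.
Trough 2.6 mg/L vs MEC 2 mg/L: adequate.

2.6 mg/L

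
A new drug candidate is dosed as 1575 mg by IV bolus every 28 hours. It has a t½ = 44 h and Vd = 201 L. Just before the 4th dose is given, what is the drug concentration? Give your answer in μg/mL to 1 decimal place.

10.4 μg/mL

f = (1/2)^(τ/t½) = (1/2)^(28/44) ≈ 0.6433.
C₀ = D/Vd = 1575/201 ≈ 7.836 μg/mL.
Before the 4th dose, 3 doses have been given. Superposition: Cmin = C₀·(f + f² + … + f^3).
≈ 7.836 × (0.6433 + 0.4138 + 0.2662) ≈ 7.836 × 1.3233 ≈ 10.369 μg/mL.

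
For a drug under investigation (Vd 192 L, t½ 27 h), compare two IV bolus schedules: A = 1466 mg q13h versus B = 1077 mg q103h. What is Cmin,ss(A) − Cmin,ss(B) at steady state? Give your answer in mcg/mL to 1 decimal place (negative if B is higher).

Regimen A: f = (1/2)^(13/27) ≈ 0.7162; Cmin,ss = (1466/192)·f/(1−f) ≈ 19.269 mcg/mL.
Regimen B: f = (1/2)^(103/27) ≈ 0.0711; Cmin,ss = (1077/192)·f/(1−f) ≈ 0.429 mcg/mL.
Difference ≈ 19.269 − 0.429 ≈ 18.840 mcg/mL.

18.8 mcg/mL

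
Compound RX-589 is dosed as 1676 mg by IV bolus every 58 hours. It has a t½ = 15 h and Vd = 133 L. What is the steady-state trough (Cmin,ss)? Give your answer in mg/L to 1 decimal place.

0.9 mg/L

τ/t½ = 58/15 ≈ 3.8667, so fraction remaining f = (1/2)^(58/15) ≈ 0.0686.
At steady state, accumulation factor R = 1/(1 − e^(−kτ)) ≈ 1.0737.
Each bolus raises the concentration by D/Vd = 1676/133 ≈ 12.602 mg/L.
Cmax,ss = C₀/(1 − f) ≈ 12.602/0.9314 ≈ 13.530 mg/L.
Steady-state trough Cmin,ss = Cmax,ss·f ≈ 13.530 × 0.0686 ≈ 0.928 mg/L.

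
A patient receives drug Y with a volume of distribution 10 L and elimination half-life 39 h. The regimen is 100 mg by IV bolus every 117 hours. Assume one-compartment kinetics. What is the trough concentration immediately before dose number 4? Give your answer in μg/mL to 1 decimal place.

f = (1/2)^(τ/t½) = (1/2)^(117/39) ≈ 0.1250.
C₀ = D/Vd = 100/10 ≈ 10.000 μg/mL.
Before the 4th dose, 3 doses have been given. Superposition: Cmin = C₀·(f + f² + … + f^3).
≈ 10.000 × (0.1250 + 0.0156 + 0.0020) ≈ 10.000 × 0.1426 ≈ 1.426 μg/mL.

1.4 μg/mL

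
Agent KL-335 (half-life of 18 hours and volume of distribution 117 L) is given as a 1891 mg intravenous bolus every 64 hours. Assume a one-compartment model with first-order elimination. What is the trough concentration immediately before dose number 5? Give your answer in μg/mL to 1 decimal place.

1.5 μg/mL

f = (1/2)^(τ/t½) = (1/2)^(64/18) ≈ 0.0850.
C₀ = D/Vd = 1891/117 ≈ 16.162 μg/mL.
Before the 5th dose, 4 doses have been given. Superposition: Cmin = C₀·(f + f² + … + f^4).
≈ 16.162 × (0.0850 + 0.0072 + 0.0006 + 0.0001) ≈ 16.162 × 0.0929 ≈ 1.501 μg/mL.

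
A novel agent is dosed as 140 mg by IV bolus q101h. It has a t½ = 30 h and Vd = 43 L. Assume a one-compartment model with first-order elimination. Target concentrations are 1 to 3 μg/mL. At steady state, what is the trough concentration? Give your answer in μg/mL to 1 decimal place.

0.3 μg/mL

k = ln2/t½ = ln2/30 ≈ 0.023105 h⁻¹; fraction remaining f = e^(−kτ) = e^(−0.023105×101) ≈ 0.0969.
Each bolus raises the concentration by D/Vd = 140/43 ≈ 3.256 μg/mL.
Steady-state trough Cmin,ss = C₀·f/(1−f) ≈ 3.256 × 0.0969/0.9031 ≈ 0.349 μg/mL.
Trough 0.3 μg/mL vs MEC 1 μg/mL: subtherapeutic.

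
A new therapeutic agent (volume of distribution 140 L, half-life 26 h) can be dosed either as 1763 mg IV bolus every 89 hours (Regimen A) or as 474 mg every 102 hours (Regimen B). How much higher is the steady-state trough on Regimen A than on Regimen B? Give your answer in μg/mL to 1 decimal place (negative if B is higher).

Regimen A: f = (1/2)^(89/26) ≈ 0.0932; Cmin,ss = (1763/140)·f/(1−f) ≈ 1.294 μg/mL.
Regimen B: f = (1/2)^(102/26) ≈ 0.0659; Cmin,ss = (474/140)·f/(1−f) ≈ 0.239 μg/mL.
Difference ≈ 1.294 − 0.239 ≈ 1.055 μg/mL.

1.1 μg/mL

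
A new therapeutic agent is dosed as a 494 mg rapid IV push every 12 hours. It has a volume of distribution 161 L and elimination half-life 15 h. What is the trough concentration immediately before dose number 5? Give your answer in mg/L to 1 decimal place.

3.7 mg/L

f = (1/2)^(τ/t½) = (1/2)^(12/15) ≈ 0.5743.
C₀ = D/Vd = 494/161 ≈ 3.068 mg/L.
Before the 5th dose, 4 doses have been given. Superposition: Cmin = C₀·(f + f² + … + f^4).
≈ 3.068 × (0.5743 + 0.3298 + 0.1894 + 0.1088) ≈ 3.068 × 1.2023 ≈ 3.689 mg/L.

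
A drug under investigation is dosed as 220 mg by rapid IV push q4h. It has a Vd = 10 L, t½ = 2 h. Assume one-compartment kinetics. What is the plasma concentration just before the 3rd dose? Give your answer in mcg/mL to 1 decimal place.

f = (1/2)^(τ/t½) = (1/2)^(4/2) ≈ 0.2500.
C₀ = D/Vd = 220/10 ≈ 22.000 mcg/mL.
Before the 3rd dose, 2 doses have been given. Superposition: Cmin = C₀·(f + f²).
≈ 22.000 × (0.2500 + 0.0625) ≈ 22.000 × 0.3125 ≈ 6.875 mcg/mL.

6.9 mcg/mL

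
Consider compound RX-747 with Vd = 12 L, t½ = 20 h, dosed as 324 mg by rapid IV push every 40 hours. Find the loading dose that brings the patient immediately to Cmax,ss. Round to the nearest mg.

f = (1/2)^(40/20) ≈ 0.250000; accumulation ratio R = 1/(1−f) ≈ 1.33333.
Loading dose to hit Cmax,ss on first dose: D_load = D_maint·R ≈ 324 × 1.33333 ≈ 432.00 mg.

432 mg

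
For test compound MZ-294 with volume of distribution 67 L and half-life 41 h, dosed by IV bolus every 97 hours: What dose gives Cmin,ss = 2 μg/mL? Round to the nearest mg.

τ/t½ = 97/41 ≈ 2.3659, so f = (1/2)^(97/41) ≈ 0.194002.
Cmin,ss = (D/Vd)·f/(1−f), so D = Cmin,ss·Vd·(1−f)/f.
D = 2 × 67 × (1−f)/f ≈ 2 × 67 × 4.15459 ≈ 556.72 mg.

557 mg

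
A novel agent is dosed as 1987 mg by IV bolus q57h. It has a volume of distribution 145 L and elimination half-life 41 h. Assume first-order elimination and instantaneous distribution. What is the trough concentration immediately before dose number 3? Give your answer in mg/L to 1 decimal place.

7.2 mg/L

f = (1/2)^(τ/t½) = (1/2)^(57/41) ≈ 0.3815.
C₀ = D/Vd = 1987/145 ≈ 13.703 mg/L.
Before the 3rd dose, 2 doses have been given. Superposition: Cmin = C₀·(f + f²).
≈ 13.703 × (0.3815 + 0.1455) ≈ 13.703 × 0.5270 ≈ 7.221 mg/L.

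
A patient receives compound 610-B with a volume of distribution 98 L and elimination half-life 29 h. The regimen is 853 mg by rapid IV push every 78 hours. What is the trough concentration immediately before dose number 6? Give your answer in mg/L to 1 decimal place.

f = (1/2)^(τ/t½) = (1/2)^(78/29) ≈ 0.1550.
C₀ = D/Vd = 853/98 ≈ 8.704 mg/L.
Before the 6th dose, 5 doses have been given. Superposition: Cmin = C₀·(f + f² + … + f^5).
≈ 8.704 × (0.1550 + 0.0240 + 0.0037 + 0.0006 + 0.0001) ≈ 8.704 × 0.1834 ≈ 1.596 mg/L.

1.6 mg/L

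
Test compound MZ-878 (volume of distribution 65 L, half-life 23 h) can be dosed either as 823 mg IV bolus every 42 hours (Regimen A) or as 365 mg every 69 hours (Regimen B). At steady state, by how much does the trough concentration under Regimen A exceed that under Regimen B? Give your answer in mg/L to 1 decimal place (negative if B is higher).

Regimen A: f = (1/2)^(42/23) ≈ 0.2820; Cmin,ss = (823/65)·f/(1−f) ≈ 4.973 mg/L.
Regimen B: f = (1/2)^(69/23) ≈ 0.1250; Cmin,ss = (365/65)·f/(1−f) ≈ 0.802 mg/L.
Difference ≈ 4.973 − 0.802 ≈ 4.171 mg/L.

4.2 mg/L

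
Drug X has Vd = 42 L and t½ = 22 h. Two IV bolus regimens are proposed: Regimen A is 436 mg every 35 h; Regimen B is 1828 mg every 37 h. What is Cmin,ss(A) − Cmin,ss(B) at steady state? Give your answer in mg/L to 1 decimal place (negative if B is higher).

-14.6 mg/L

Regimen A: f = (1/2)^(35/22) ≈ 0.3320; Cmin,ss = (436/42)·f/(1−f) ≈ 5.159 mg/L.
Regimen B: f = (1/2)^(37/22) ≈ 0.3117; Cmin,ss = (1828/42)·f/(1−f) ≈ 19.710 mg/L.
Difference ≈ 5.159 − 19.710 ≈ -14.551 mg/L.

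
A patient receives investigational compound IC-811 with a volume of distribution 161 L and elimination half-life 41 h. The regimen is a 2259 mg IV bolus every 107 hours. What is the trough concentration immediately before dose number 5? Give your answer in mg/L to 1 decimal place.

2.7 mg/L

f = (1/2)^(τ/t½) = (1/2)^(107/41) ≈ 0.1638.
C₀ = D/Vd = 2259/161 ≈ 14.031 mg/L.
Before the 5th dose, 4 doses have been given. Superposition: Cmin = C₀·(f + f² + … + f^4).
≈ 14.031 × (0.1638 + 0.0268 + 0.0044 + 0.0007) ≈ 14.031 × 0.1957 ≈ 2.746 mg/L.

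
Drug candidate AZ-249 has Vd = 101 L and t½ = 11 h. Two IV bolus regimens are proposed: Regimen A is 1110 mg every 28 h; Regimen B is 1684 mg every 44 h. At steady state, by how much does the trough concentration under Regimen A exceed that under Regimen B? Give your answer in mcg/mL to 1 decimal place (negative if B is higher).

1.2 mcg/mL

Regimen A: f = (1/2)^(28/11) ≈ 0.1713; Cmin,ss = (1110/101)·f/(1−f) ≈ 2.272 mcg/mL.
Regimen B: f = (1/2)^(44/11) ≈ 0.0625; Cmin,ss = (1684/101)·f/(1−f) ≈ 1.112 mcg/mL.
Difference ≈ 2.272 − 1.112 ≈ 1.160 mcg/mL.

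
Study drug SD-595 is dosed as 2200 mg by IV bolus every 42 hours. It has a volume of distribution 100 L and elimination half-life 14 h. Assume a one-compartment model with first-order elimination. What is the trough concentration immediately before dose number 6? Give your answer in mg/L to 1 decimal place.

3.1 mg/L

f = (1/2)^(τ/t½) = (1/2)^(42/14) ≈ 0.1250.
C₀ = D/Vd = 2200/100 ≈ 22.000 mg/L.
Before the 6th dose, 5 doses have been given. Superposition: Cmin = C₀·(f + f² + … + f^5).
≈ 22.000 × (0.1250 + 0.0156 + 0.0020 + 0.0002 + 0.0000) ≈ 22.000 × 0.1428 ≈ 3.142 mg/L.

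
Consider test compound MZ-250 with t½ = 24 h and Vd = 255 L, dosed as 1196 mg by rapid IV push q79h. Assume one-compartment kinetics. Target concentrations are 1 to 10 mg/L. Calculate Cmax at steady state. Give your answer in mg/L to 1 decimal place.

k = ln2/t½ = ln2/24 ≈ 0.028881 h⁻¹; fraction remaining f = e^(−kτ) = e^(−0.028881×79) ≈ 0.1021.
Accumulation ratio R = 1/(1 − f) ≈ 1/0.8979 ≈ 1.1137.
Each bolus raises the concentration by D/Vd = 1196/255 ≈ 4.690 mg/L.
Steady-state peak Cmax,ss = C₀·R ≈ 4.690 × 1.1137 ≈ 5.223 mg/L.
Peak 5.2 mg/L vs MTC 10 mg/L: below toxic threshold.

5.2 mg/L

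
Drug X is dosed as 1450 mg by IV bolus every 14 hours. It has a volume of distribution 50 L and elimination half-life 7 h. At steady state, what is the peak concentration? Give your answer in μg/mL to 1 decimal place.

38.7 μg/mL

The dosing interval is 2 half-lives, so f = 2^(−2) = 0.25.
Accumulation ratio R = 1/(1 − f) = 1/0.75 = 4/3.
Single-dose peak C₀ = D/Vd = 1450/50 = 29 μg/mL.
Steady-state peak Cmax,ss = C₀·R = 29 × 4/3 ≈ 38.667 μg/mL.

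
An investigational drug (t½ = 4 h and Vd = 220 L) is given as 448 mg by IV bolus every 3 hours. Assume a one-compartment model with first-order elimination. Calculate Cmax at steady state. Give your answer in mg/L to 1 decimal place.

5.0 mg/L

k = ln2/t½ = ln2/4 ≈ 0.173287 h⁻¹; fraction remaining f = e^(−kτ) = e^(−0.173287×3) ≈ 0.5946.
Accumulation ratio R = 1/(1 − f) ≈ 1/0.4054 ≈ 2.4667.
Single-dose peak C₀ = D/Vd = 448/220 ≈ 2.036 mg/L.
Steady-state peak Cmax,ss = C₀·R ≈ 2.036 × 2.4667 ≈ 5.022 mg/L.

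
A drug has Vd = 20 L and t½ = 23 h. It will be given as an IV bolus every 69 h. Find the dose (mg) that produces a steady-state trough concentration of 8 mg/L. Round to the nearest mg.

1120 mg

τ/t½ = 69/23 ≈ 3, so f = (1/2)^(69/23) ≈ 0.125000.
Cmin,ss = (D/Vd)·f/(1−f), so D = Cmin,ss·Vd·(1−f)/f.
D = 8 × 20 × (1−f)/f ≈ 8 × 20 × 7.00000 ≈ 1120.00 mg.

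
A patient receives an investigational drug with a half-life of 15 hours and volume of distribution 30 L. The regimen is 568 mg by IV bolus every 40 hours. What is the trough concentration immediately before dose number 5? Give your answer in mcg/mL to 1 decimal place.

f = (1/2)^(τ/t½) = (1/2)^(40/15) ≈ 0.1575.
C₀ = D/Vd = 568/30 ≈ 18.933 mcg/mL.
Before the 5th dose, 4 doses have been given. Superposition: Cmin = C₀·(f + f² + … + f^4).
≈ 18.933 × (0.1575 + 0.0248 + 0.0039 + 0.0006) ≈ 18.933 × 0.1868 ≈ 3.537 mcg/mL.

3.5 mcg/mL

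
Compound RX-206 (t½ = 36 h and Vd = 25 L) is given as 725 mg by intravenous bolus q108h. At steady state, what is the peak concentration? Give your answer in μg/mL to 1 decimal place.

τ = 108 h = 3 half-lives, so f = (1/2)^3 = 0.125.
Accumulation ratio R = 1/(1 − f) = 1/0.875 = 8/7.
Single-dose peak C₀ = D/Vd = 725/25 = 29 μg/mL.
Steady-state peak Cmax,ss = C₀·R = 29 × 8/7 ≈ 33.143 μg/mL.

33.1 μg/mL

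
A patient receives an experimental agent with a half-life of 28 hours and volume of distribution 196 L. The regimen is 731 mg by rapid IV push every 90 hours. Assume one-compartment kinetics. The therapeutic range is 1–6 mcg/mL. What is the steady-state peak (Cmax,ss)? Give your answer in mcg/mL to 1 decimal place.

τ/t½ = 90/28 ≈ 3.2143, so fraction remaining f = (1/2)^(90/28) ≈ 0.1077.
Accumulation ratio R = 1/(1 − f) ≈ 1/0.8923 ≈ 1.1207.
Single-dose peak C₀ = D/Vd = 731/196 ≈ 3.730 mcg/mL.
Steady-state peak Cmax,ss = C₀·R ≈ 3.730 × 1.1207 ≈ 4.180 mcg/mL.
Peak 4.2 mcg/mL vs MTC 6 mcg/mL: below toxic threshold.

4.2 mcg/mL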